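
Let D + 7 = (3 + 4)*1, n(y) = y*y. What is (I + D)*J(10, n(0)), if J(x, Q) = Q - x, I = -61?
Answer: 610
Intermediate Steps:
n(y) = y²
D = 0 (D = -7 + (3 + 4)*1 = -7 + 7*1 = -7 + 7 = 0)
(I + D)*J(10, n(0)) = (-61 + 0)*(0² - 1*10) = -61*(0 - 10) = -61*(-10) = 610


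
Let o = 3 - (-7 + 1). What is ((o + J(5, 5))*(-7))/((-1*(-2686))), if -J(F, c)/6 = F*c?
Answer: 987/2686 ≈ 0.36746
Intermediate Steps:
J(F, c) = -6*F*c
o = 9 (o = 3 - 1*(-6) = 3 + 6 = 9)
((o + J(5, 5))*(-7))/((-1*(-2686))) = ((9 - 6*5*5)*(-7))/((-1*(-2686))) = ((9 - 150)*(-7))/2686 = -141*(-7)*(1/2686) = 987*(1/2686) = 987/2686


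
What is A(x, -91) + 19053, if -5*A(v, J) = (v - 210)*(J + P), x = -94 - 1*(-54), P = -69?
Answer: 11053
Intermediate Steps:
x = -40 (x = -94 + 54 = -40)
A(v, J) = -(-210 + v)*(-69 + J)/5 (A(v, J) = -(v - 210)*(J - 69)/5 = -(-210 + v)*(-69 + J)/5)
A(x, -91) + 19053 = (-2898 + 42*(-91) + (69/5)*(-40) - 1/5*(-91)*(-40)) + 19053 = (-2898 - 3822 - 552 - 728) + 19053 = -8000 + 19053 = 11053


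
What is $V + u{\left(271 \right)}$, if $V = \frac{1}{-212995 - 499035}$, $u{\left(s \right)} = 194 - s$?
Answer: $- \frac{54826311}{712030} \approx -77.0$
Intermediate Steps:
$V = - \frac{1}{712030}$ ($V = \frac{1}{-712030} = - \frac{1}{712030} \approx -1.4044 \cdot 10^{-6}$)
$V + u{\left(271 \right)} = - \frac{1}{712030} + \left(194 - 271\right) = - \frac{1}{712030} - 77 = - \frac{54826311}{712030}$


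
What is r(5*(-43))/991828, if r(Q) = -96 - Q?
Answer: 119/991828 ≈ 0.00011998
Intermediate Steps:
r(5*(-43))/991828 = (-96 - 5*(-43))/991828 = (-96 - 1*(-215))*(1/991828) = (-96 + 215)*(1/991828) = 119*(1/991828) = 119/991828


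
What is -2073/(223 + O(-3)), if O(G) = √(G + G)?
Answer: -462279/49735 + 2073*I*√6/49735 ≈ -9.2948 + 0.1021*I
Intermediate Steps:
O(G) = √2*√G (O(G) = √(2*G) = √2*√G)
-2073/(223 + O(-3)) = -2073/(223 + √2*√(-3)) = -2073/(223 + √2*(I*√3)) = -2073/(223 + I*√6)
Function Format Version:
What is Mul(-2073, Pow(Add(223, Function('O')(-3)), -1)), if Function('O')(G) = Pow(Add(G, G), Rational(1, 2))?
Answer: Add(Rational(-462279, 49735), Mul(Rational(2073, 49735), I, Pow(6, Rational(1, 2)))) ≈ Add(-9.2948, Mul(0.10210, I))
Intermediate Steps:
Function('O')(G) = Mul(Pow(2, Rational(1, 2)), Pow(G, Rational(1, 2))) (Function('O')(G) = Pow(Mul(2, G), Rational(1, 2)) = Mul(Pow(2, Rational(1, 2)), Pow(G, Rational(1, 2))))
Mul(-2073, Pow(Add(223, Function('O')(-3)), -1)) = Mul(-2073, Pow(Add(223, Mul(Pow(2, Rational(1, 2)), Pow(-3, Rational(1, 2)))), -1)) = Mul(-2073, Pow(Add(223, Mul(Pow(2, Rational(1, 2)), Mul(I, Pow(3, Rational(1, 2))))), -1)) = Mul(-2073, Pow(Add(223, Mul(I, Pow(6, Rational(1, 2)))), -1))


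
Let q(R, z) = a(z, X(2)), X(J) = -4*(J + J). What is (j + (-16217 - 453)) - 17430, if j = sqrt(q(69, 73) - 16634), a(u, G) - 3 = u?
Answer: -34100 + I*sqrt(16558) ≈ -34100.0 + 128.68*I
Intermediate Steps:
X(J) = -8*J
a(u, G) = 3 + u
q(R, z) = 3 + z
j = I*sqrt(16558) (j = sqrt((3 + 73) - 16634) = sqrt(76 - 16634) = sqrt(-16558) = I*sqrt(16558) ≈ 128.68*I)
(j + (-16217 - 453)) - 17430 = (I*sqrt(16558) + (-16217 - 453)) - 17430 = (I*sqrt(16558) - 16670) - 17430 = (-16670 + I*sqrt(16558)) - 17430 = -34100 + I*sqrt(16558)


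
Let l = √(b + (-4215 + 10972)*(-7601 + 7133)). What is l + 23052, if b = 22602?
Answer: 23052 + I*√3139674 ≈ 23052.0 + 1771.9*I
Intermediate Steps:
l = I*√3139674 (l = √(22602 + (-4215 + 10972)*(-7601 + 7133)) = √(22602 + 6757*(-468)) = √(22602 - 3162276) = √(-3139674) = I*√3139674 ≈ 1771.9*I)
l + 23052 = I*√3139674 + 23052 = 23052 + I*√3139674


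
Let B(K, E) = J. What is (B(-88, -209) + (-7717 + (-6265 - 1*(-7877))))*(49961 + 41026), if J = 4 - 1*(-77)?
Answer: -548105688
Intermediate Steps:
J = 81 (J = 4 + 77 = 81)
B(K, E) = 81
(B(-88, -209) + (-7717 + (-6265 - 1*(-7877))))*(49961 + 41026) = (81 + (-7717 + (-6265 - 1*(-7877))))*(49961 + 41026) = (81 + (-7717 + (-6265 + 7877)))*90987 = (81 + (-7717 + 1612))*90987 = (81 - 6105)*90987 = -6024*90987 = -548105688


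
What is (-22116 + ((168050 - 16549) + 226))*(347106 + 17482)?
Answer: 47254615268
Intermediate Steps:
(-22116 + ((168050 - 16549) + 226))*(347106 + 17482) = (-22116 + (151501 + 226))*364588 = (-22116 + 151727)*364588 = 129611*364588 = 47254615268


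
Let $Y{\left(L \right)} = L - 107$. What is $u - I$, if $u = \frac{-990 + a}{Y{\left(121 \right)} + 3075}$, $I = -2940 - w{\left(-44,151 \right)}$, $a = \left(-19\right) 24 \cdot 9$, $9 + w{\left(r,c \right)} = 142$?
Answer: $\frac{9487403}{3089} \approx 3071.4$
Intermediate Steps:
$w{\left(r,c \right)} = 133$ ($w{\left(r,c \right)} = -9 + 142 = 133$)
$a = -4104$ ($a = \left(-456\right) 9 = -4104$)
$Y{\left(L \right)} = -107 + L$
$I = -3073$ ($I = -2940 - 133 = -3073$)
$u = - \frac{5094}{3089}$ ($u = \frac{-990 - 4104}{\left(-107 + 121\right) + 3075} = - \frac{5094}{14 + 3075} = - \frac{5094}{3089} \approx -1.6491$)
$u - I = - \frac{5094}{3089} - -3073 = - \frac{5094}{3089} + 3073 = \frac{9487403}{3089}$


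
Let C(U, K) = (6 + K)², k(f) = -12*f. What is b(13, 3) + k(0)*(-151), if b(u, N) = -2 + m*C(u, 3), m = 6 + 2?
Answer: 646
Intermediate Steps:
m = 8
b(u, N) = 646 (b(u, N) = -2 + 8*(6 + 3)² = -2 + 8*9² = -2 + 8*81 = -2 + 648 = 646)
b(13, 3) + k(0)*(-151) = 646 - 12*0*(-151) = 646 + 0*(-151) = 646 + 0 = 646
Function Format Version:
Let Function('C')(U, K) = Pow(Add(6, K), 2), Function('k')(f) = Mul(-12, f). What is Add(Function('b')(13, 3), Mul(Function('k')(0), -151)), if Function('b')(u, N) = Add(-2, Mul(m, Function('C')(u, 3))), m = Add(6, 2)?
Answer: 646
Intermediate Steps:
m = 8
Function('b')(u, N) = 646 (Function('b')(u, N) = Add(-2, Mul(8, Pow(Add(6, 3), 2))) = Add(-2, Mul(8, Pow(9, 2))) = Add(-2, Mul(8, 81)) = Add(-2, 648) = 646)
Add(Function('b')(13, 3), Mul(Function('k')(0), -151)) = Add(646, Mul(Mul(-12, 0), -151)) = Add(646, Mul(0, -151)) = Add(646, 0) = 646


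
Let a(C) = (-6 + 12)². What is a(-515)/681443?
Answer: 36/681443 ≈ 5.2829e-5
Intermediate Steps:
a(C) = 36 (a(C) = 6² = 36)
a(-515)/681443 = 36/681443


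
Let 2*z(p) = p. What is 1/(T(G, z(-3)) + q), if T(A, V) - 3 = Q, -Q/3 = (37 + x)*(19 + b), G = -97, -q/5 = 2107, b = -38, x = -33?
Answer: -1/10304 ≈ -9.7050e-5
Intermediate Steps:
z(p) = p/2
q = -10535 (q = -5*2107 = -10535)
Q = 228 (Q = -3*(37 - 33)*(19 - 38) = -12*(-19) = -3*(-76) = 228)
T(A, V) = 231 (T(A, V) = 3 + 228 = 231)
1/(T(G, z(-3)) + q) = 1/(231 - 10535) = 1/(-10304) = -1/10304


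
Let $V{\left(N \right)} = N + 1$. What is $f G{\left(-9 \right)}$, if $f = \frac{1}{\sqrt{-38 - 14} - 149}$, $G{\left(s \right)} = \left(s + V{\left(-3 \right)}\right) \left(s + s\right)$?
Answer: $- \frac{2682}{2023} - \frac{36 i \sqrt{13}}{2023} \approx -1.3258 - 0.064162 i$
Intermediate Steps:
$V{\left(N \right)} = 1 + N$
$G{\left(s \right)} = 2 s \left(-2 + s\right)$ ($G{\left(s \right)} = \left(s + \left(1 - 3\right)\right) \left(s + s\right) = \left(s - 2\right) 2 s = \left(-2 + s\right) 2 s = 2 s \left(-2 + s\right)$)
$f = \frac{1}{-149 + 2 i \sqrt{13}}$ ($f = \frac{1}{\sqrt{-52} - 149} = \frac{1}{2 i \sqrt{13} - 149} = \frac{1}{-149 + 2 i \sqrt{13}} \approx -0.0066957 - 0.00032405 i$)
$f G{\left(-9 \right)} = \left(- \frac{149}{22253} - \frac{2 i \sqrt{13}}{22253}\right) 2 \left(-9\right) \left(-2 - 9\right) = \left(- \frac{149}{22253} - \frac{2 i \sqrt{13}}{22253}\right) 2 \left(-9\right) \left(-11\right) = \left(- \frac{149}{22253} - \frac{2 i \sqrt{13}}{22253}\right) 198 = - \frac{2682}{2023} - \frac{36 i \sqrt{13}}{2023}$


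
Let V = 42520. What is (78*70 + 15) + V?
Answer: 47995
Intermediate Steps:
(78*70 + 15) + V = (78*70 + 15) + 42520 = (5460 + 15) + 42520 = 5475 + 42520 = 47995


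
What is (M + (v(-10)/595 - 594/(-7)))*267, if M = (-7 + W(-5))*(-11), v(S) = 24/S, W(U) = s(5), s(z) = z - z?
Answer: 128563971/2975 ≈ 43215.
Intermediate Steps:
s(z) = 0
W(U) = 0
M = 77 (M = (-7 + 0)*(-11) = -7*(-11) = 77)
(M + (v(-10)/595 - 594/(-7)))*267 = (77 + ((24/(-10))/595 - 594/(-7)))*267 = (77 + ((24*(-⅒))*(1/595) - 594*(-⅐)))*267 = (77 + (-12/5*1/595 + 594/7))*267 = (77 + (-12/2975 + 594/7))*267 = (77 + 252438/2975)*267 = (481513/2975)*267 = 128563971/2975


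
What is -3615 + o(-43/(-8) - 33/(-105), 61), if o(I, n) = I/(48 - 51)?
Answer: -1012731/280 ≈ -3616.9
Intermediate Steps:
o(I, n) = -I/3 (o(I, n) = I/(-3) = I*(-⅓) = -I/3)
-3615 + o(-43/(-8) - 33/(-105), 61) = -3615 - (-43/(-8) - 33/(-105))/3 = -3615 - (-43*(-⅛) - 33*(-1/105))/3 = -3615 - (43/8 + 11/35)/3 = -3615 - ⅓*1593/280 = -3615 - 531/280 = -1012731/280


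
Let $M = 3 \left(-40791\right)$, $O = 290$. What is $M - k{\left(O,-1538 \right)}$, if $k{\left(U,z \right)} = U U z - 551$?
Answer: $129223978$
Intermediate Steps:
$k{\left(U,z \right)} = -551 + z U^{2}$ ($k{\left(U,z \right)} = U^{2} z - 551 = z U^{2} - 551 = -551 + z U^{2}$)
$M = -122373$
$M - k{\left(O,-1538 \right)} = -122373 - \left(-551 - 1538 \cdot 290^{2}\right) = -122373 - \left(-551 - 129345800\right) = -122373 - -129346351 = -122373 + 129346351 = 129223978$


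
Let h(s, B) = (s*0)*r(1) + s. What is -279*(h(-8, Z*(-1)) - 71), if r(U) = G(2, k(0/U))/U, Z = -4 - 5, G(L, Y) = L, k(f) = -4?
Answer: 22041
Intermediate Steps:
Z = -9
r(U) = 2/U
h(s, B) = s (h(s, B) = (s*0)*(2/1) + s = 0*(2*1) + s = 0*2 + s = 0 + s = s)
-279*(h(-8, Z*(-1)) - 71) = -279*(-8 - 71) = -279*(-79) = 22041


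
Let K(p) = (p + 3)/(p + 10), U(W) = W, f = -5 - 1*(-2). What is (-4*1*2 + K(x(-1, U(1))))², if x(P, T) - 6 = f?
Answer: 9604/169 ≈ 56.828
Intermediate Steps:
f = -3 (f = -5 + 2 = -3)
x(P, T) = 3 (x(P, T) = 6 - 3 = 3)
K(p) = (3 + p)/(10 + p)
(-4*1*2 + K(x(-1, U(1))))² = (-4*1*2 + (3 + 3)/(10 + 3))² = (-4*2 + 6/13)² = (-8 + (1/13)*6)² = (-8 + 6/13)² = (-98/13)² = 9604/169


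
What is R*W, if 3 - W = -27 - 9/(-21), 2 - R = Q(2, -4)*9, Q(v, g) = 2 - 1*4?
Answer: 4140/7 ≈ 591.43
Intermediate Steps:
Q(v, g) = -2 (Q(v, g) = 2 - 4 = -2)
R = 20 (R = 2 - (-2)*9 = 2 - 1*(-18) = 2 + 18 = 20)
W = 207/7 (W = 3 - (-27 - 9/(-21)) = 3 - (-27 - 9*(-1/21)) = 3 - (-27 + 3/7) = 3 - 1*(-186/7) = 3 + 186/7 = 207/7 ≈ 29.571)
R*W = 20*(207/7) = 4140/7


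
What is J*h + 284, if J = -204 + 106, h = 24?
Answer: -2068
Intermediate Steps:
J = -98
J*h + 284 = -98*24 + 284 = -2352 + 284 = -2068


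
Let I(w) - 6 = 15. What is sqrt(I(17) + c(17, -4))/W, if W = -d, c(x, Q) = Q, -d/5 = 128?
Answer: sqrt(17)/640 ≈ 0.0064424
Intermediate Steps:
d = -640 (d = -5*128 = -640)
I(w) = 21 (I(w) = 6 + 15 = 21)
W = 640 (W = -1*(-640) = 640)
sqrt(I(17) + c(17, -4))/W = sqrt(21 - 4)/640 = sqrt(17)*(1/640) = sqrt(17)/640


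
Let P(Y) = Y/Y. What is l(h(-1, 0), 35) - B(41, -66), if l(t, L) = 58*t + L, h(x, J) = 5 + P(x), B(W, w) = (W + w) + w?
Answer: 474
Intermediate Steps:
P(Y) = 1
B(W, w) = W + 2*w
h(x, J) = 6 (h(x, J) = 5 + 1 = 6)
l(t, L) = L + 58*t
l(h(-1, 0), 35) - B(41, -66) = (35 + 58*6) - (41 + 2*(-66)) = (35 + 348) - (41 - 132) = 383 - 1*(-91) = 383 + 91 = 474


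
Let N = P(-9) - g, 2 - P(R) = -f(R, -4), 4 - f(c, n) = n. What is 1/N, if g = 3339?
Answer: -1/3329 ≈ -0.00030039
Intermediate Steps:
f(c, n) = 4 - n
P(R) = 10 (P(R) = 2 - (-1)*(4 - 1*(-4)) = 2 - (-1)*(4 + 4) = 2 - (-1)*8 = 2 - 1*(-8) = 2 + 8 = 10)
N = -3329 (N = 10 - 1*3339 = 10 - 3339 = -3329)
1/N = 1/(-3329) = -1/3329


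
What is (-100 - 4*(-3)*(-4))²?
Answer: 21904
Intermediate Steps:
(-100 - 4*(-3)*(-4))² = (-100 + 12*(-4))² = (-100 - 48)² = (-148)² = 21904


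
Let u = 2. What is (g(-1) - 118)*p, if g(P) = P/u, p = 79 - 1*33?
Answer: -5451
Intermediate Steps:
p = 46 (p = 79 - 33 = 46)
g(P) = P/2
(g(-1) - 118)*p = ((1/2)*(-1) - 118)*46 = (-1/2 - 118)*46 = -237/2*46 = -5451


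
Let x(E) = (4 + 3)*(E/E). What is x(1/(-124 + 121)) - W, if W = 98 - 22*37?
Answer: 723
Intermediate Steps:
W = -716 (W = 98 - 814 = -716)
x(E) = 7 (x(E) = 7*1 = 7)
x(1/(-124 + 121)) - W = 7 - 1*(-716) = 7 + 716 = 723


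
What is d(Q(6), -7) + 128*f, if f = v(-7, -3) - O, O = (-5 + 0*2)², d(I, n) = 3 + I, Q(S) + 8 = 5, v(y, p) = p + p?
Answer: -3968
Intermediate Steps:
v(y, p) = 2*p
Q(S) = -3 (Q(S) = -8 + 5 = -3)
O = 25 (O = (-5 + 0)² = (-5)² = 25)
f = -31 (f = 2*(-3) - 1*25 = -6 - 25 = -31)
d(Q(6), -7) + 128*f = (3 - 3) + 128*(-31) = 0 - 3968 = -3968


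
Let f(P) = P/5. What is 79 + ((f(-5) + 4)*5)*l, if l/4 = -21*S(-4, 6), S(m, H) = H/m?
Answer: 1969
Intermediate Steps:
f(P) = P/5 (f(P) = P*(⅕) = P/5)
l = 126 (l = 4*(-126/(-4)) = 4*(-126*(-1)/4) = 4*(-21*(-3/2)) = 4*(63/2) = 126)
79 + ((f(-5) + 4)*5)*l = 79 + (((⅕)*(-5) + 4)*5)*126 = 79 + ((-1 + 4)*5)*126 = 79 + (3*5)*126 = 79 + 15*126 = 79 + 1890 = 1969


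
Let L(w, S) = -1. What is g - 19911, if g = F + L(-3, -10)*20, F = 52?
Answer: -19879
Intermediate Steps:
g = 32 (g = 52 - 1*20 = 52 - 20 = 32)
g - 19911 = 32 - 19911 = -19879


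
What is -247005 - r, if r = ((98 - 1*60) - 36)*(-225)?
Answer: -246555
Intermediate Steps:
r = -450 (r = ((98 - 60) - 36)*(-225) = (38 - 36)*(-225) = 2*(-225) = -450)
-247005 - r = -247005 - 1*(-450) = -247005 + 450 = -246555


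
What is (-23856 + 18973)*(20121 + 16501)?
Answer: -178825226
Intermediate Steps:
(-23856 + 18973)*(20121 + 16501) = -4883*36622 = -178825226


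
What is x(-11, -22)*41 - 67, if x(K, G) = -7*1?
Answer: -354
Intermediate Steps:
x(K, G) = -7
x(-11, -22)*41 - 67 = -7*41 - 67 = -287 - 67 = -354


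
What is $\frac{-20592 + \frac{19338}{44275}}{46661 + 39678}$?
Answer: $- \frac{82881042}{347514475} \approx -0.2385$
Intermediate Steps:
$\frac{-20592 + \frac{19338}{44275}}{46661 + 39678} = \frac{-20592 + 19338 \cdot \frac{1}{44275}}{86339} = \left(-20592 + \frac{1758}{4025}\right) \frac{1}{86339} = \left(- \frac{82881042}{4025}\right) \frac{1}{86339} = - \frac{82881042}{347514475}$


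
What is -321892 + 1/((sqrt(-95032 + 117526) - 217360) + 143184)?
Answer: -885533982589060/2751028241 - sqrt(22494)/5502056482 ≈ -3.2189e+5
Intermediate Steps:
-321892 + 1/((sqrt(-95032 + 117526) - 217360) + 143184) = -321892 + 1/((sqrt(22494) - 217360) + 143184) = -321892 + 1/((-217360 + sqrt(22494)) + 143184) = -321892 + 1/(-74176 + sqrt(22494))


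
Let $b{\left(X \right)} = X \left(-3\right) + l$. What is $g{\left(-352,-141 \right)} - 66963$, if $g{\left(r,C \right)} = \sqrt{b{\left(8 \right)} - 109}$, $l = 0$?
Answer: $-66963 + i \sqrt{133} \approx -66963.0 + 11.533 i$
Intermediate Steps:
$b{\left(X \right)} = - 3 X$ ($b{\left(X \right)} = X \left(-3\right) + 0 = - 3 X + 0 = - 3 X$)
$g{\left(r,C \right)} = i \sqrt{133}$ ($g{\left(r,C \right)} = \sqrt{\left(-3\right) 8 - 109} = \sqrt{-24 - 109} = \sqrt{-133} = i \sqrt{133}$)
$g{\left(-352,-141 \right)} - 66963 = i \sqrt{133} - 66963 = -66963 + i \sqrt{133}$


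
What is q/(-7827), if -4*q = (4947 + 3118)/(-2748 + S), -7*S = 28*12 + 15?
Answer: -56455/613229796 ≈ -9.2062e-5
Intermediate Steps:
S = -351/7 (S = -(28*12 + 15)/7 = -(336 + 15)/7 = -⅐*351 = -351/7 ≈ -50.143)
q = 56455/78348 (q = -(4947 + 3118)/(4*(-2748 - 351/7)) = -8065/(4*(-19587/7)) = -8065*(-7)/(4*19587) = -¼*(-56455/19587) = 56455/78348 ≈ 0.72057)
q/(-7827) = (56455/78348)/(-7827) = (56455/78348)*(-1/7827) = -56455/613229796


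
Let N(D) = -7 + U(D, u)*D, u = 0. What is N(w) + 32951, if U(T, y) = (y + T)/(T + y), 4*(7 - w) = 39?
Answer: 131765/4 ≈ 32941.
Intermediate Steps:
w = -11/4 (w = 7 - 1/4*39 = 7 - 39/4 = -11/4 ≈ -2.7500)
U(T, y) = 1 (U(T, y) = (T + y)/(T + y) = 1)
N(D) = -7 + D (N(D) = -7 + 1*D = -7 + D)
N(w) + 32951 = (-7 - 11/4) + 32951 = -39/4 + 32951 = 131765/4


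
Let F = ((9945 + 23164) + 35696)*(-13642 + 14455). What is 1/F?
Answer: 1/55938465 ≈ 1.7877e-8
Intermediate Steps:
F = 55938465 (F = (33109 + 35696)*813 = 68805*813 = 55938465)
1/F = 1/55938465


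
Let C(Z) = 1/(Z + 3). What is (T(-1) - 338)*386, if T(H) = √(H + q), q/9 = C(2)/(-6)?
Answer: -130468 + 193*I*√130/5 ≈ -1.3047e+5 + 440.11*I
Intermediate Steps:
C(Z) = 1/(3 + Z)
q = -3/10 (q = 9*(1/((3 + 2)*(-6))) = 9*(-⅙/5) = 9*((⅕)*(-⅙)) = 9*(-1/30) = -3/10 ≈ -0.30000)
T(H) = √(-3/10 + H) (T(H) = √(H - 3/10) = √(-3/10 + H))
(T(-1) - 338)*386 = (√(-30 + 100*(-1))/10 - 338)*386 = (√(-30 - 100)/10 - 338)*386 = (√(-130)/10 - 338)*386 = ((I*√130)/10 - 338)*386 = (I*√130/10 - 338)*386 = (-338 + I*√130/10)*386 = -130468 + 193*I*√130/5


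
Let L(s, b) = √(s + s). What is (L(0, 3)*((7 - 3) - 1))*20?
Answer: 0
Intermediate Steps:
L(s, b) = √2*√s (L(s, b) = √(2*s) = √2*√s)
(L(0, 3)*((7 - 3) - 1))*20 = ((√2*√0)*((7 - 3) - 1))*20 = ((√2*0)*(4 - 1))*20 = (0*3)*20 = 0*20 = 0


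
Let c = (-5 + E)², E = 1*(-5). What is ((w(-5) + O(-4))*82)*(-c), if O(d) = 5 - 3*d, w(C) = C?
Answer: -98400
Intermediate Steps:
E = -5
c = 100 (c = (-5 - 5)² = (-10)² = 100)
((w(-5) + O(-4))*82)*(-c) = ((-5 + (5 - 3*(-4)))*82)*(-1*100) = ((-5 + (5 + 12))*82)*(-100) = ((-5 + 17)*82)*(-100) = (12*82)*(-100) = 984*(-100) = -98400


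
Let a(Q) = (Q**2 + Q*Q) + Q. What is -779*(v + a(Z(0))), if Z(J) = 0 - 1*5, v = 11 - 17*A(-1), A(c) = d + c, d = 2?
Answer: -30381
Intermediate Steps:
A(c) = 2 + c
v = -6 (v = 11 - 17*(2 - 1) = 11 - 17*1 = 11 - 17 = -6)
Z(J) = -5 (Z(J) = 0 - 5 = -5)
a(Q) = Q + 2*Q**2 (a(Q) = (Q**2 + Q**2) + Q = 2*Q**2 + Q = Q + 2*Q**2)
-779*(v + a(Z(0))) = -779*(-6 - 5*(1 + 2*(-5))) = -779*(-6 - 5*(1 - 10)) = -779*(-6 - 5*(-9)) = -779*(-6 + 45) = -779*39 = -30381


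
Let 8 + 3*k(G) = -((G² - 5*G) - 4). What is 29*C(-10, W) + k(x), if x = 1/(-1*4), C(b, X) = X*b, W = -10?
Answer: 139115/48 ≈ 2898.2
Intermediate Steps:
x = -¼ (x = 1/(-4) = -¼ ≈ -0.25000)
k(G) = -4/3 - G²/3 + 5*G/3 (k(G) = -8/3 + (-((G² - 5*G) - 4))/3 = -8/3 + (-(-4 + G² - 5*G))/3 = -8/3 + (4 - G² + 5*G)/3 = -8/3 + (4/3 - G²/3 + 5*G/3) = -4/3 - G²/3 + 5*G/3)
29*C(-10, W) + k(x) = 29*(-10*(-10)) + (-4/3 - (-¼)²/3 + (5/3)*(-¼)) = 29*100 + (-4/3 - ⅓*1/16 - 5/12) = 2900 + (-4/3 - 1/48 - 5/12) = 2900 - 85/48 = 139115/48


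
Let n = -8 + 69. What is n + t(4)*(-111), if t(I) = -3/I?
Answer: 577/4 ≈ 144.25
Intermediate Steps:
n = 61
n + t(4)*(-111) = 61 - 3/4*(-111) = 61 - 3*¼*(-111) = 61 - ¾*(-111) = 61 + 333/4 = 577/4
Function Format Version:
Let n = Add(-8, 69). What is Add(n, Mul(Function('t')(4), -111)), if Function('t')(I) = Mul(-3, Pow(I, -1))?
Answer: Rational(577, 4) ≈ 144.25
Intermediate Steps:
n = 61
Add(n, Mul(Function('t')(4), -111)) = Add(61, Mul(Mul(-3, Pow(4, -1)), -111)) = Add(61, Mul(Mul(-3, Rational(1, 4)), -111)) = Add(61, Mul(Rational(-3, 4), -111)) = Add(61, Rational(333, 4)) = Rational(577, 4)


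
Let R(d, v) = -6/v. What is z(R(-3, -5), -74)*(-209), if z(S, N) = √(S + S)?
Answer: -418*√15/5 ≈ -323.78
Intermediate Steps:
z(S, N) = √2*√S (z(S, N) = √(2*S) = √2*√S)
z(R(-3, -5), -74)*(-209) = (√2*√(-6/(-5)))*(-209) = (√2*√(-6*(-⅕)))*(-209) = (√2*√(6/5))*(-209) = (√2*(√30/5))*(-209) = (2*√15/5)*(-209) = -418*√15/5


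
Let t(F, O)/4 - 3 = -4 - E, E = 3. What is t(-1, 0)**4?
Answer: 65536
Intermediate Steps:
t(F, O) = -16 (t(F, O) = 12 + 4*(-4 - 1*3) = 12 + 4*(-4 - 3) = 12 + 4*(-7) = 12 - 28 = -16)
t(-1, 0)**4 = (-16)**4 = 65536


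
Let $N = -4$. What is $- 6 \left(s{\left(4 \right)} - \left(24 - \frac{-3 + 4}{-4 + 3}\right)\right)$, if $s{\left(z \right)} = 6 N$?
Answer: $294$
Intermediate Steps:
$s{\left(z \right)} = -24$ ($s{\left(z \right)} = 6 \left(-4\right) = -24$)
$- 6 \left(s{\left(4 \right)} - \left(24 - \frac{-3 + 4}{-4 + 3}\right)\right) = - 6 \left(-24 - \left(24 - \frac{-3 + 4}{-4 + 3}\right)\right) = - 6 \left(-24 - \left(24 - \frac{1}{-1}\right)\right) = - 6 \left(-24 + \left(1 \left(-1\right) - 24\right)\right) = - 6 \left(-24 - 25\right) = \left(-6\right) \left(-49\right) = 294$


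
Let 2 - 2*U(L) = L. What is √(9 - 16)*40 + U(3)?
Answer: -½ + 40*I*√7 ≈ -0.5 + 105.83*I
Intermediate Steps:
U(L) = 1 - L/2
√(9 - 16)*40 + U(3) = √(9 - 16)*40 + (1 - ½*3) = √(-7)*40 + (1 - 3/2) = (I*√7)*40 - ½ = 40*I*√7 - ½ = -½ + 40*I*√7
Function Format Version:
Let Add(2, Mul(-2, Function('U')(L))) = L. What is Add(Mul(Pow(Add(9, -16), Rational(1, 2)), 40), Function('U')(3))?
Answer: Add(Rational(-1, 2), Mul(40, I, Pow(7, Rational(1, 2)))) ≈ Add(-0.50000, Mul(105.83, I))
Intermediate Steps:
Function('U')(L) = Add(1, Mul(Rational(-1, 2), L))
Add(Mul(Pow(Add(9, -16), Rational(1, 2)), 40), Function('U')(3)) = Add(Mul(Pow(Add(9, -16), Rational(1, 2)), 40), Add(1, Mul(Rational(-1, 2), 3))) = Add(Mul(Pow(-7, Rational(1, 2)), 40), Add(1, Rational(-3, 2))) = Add(Mul(Mul(I, Pow(7, Rational(1, 2))), 40), Rational(-1, 2)) = Add(Mul(40, I, Pow(7, Rational(1, 2))), Rational(-1, 2)) = Add(Rational(-1, 2), Mul(40, I, Pow(7, Rational(1, 2))))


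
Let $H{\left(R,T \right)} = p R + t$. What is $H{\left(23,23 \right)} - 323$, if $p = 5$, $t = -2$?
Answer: $-210$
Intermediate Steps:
$H{\left(R,T \right)} = -2 + 5 R$ ($H{\left(R,T \right)} = 5 R - 2 = -2 + 5 R$)
$H{\left(23,23 \right)} - 323 = \left(-2 + 5 \cdot 23\right) - 323 = \left(-2 + 115\right) - 323 = 113 - 323 = -210$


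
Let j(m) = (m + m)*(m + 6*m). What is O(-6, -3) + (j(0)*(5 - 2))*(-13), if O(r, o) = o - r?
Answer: 3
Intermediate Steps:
j(m) = 14*m**2 (j(m) = (2*m)*(7*m) = 14*m**2)
O(-6, -3) + (j(0)*(5 - 2))*(-13) = (-3 - 1*(-6)) + ((14*0**2)*(5 - 2))*(-13) = (-3 + 6) + ((14*0)*3)*(-13) = 3 + (0*3)*(-13) = 3 + 0*(-13) = 3 + 0 = 3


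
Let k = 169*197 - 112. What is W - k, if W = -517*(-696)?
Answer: 326651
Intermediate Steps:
W = 359832
k = 33181 (k = 33293 - 112 = 33181)
W - k = 359832 - 1*33181 = 359832 - 33181 = 326651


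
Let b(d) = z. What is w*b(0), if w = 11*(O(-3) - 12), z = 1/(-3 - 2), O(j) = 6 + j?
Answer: 99/5 ≈ 19.800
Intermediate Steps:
z = -1/5 (z = 1/(-5) = -1/5 ≈ -0.20000)
b(d) = -1/5
w = -99 (w = 11*((6 - 3) - 12) = 11*(3 - 12) = 11*(-9) = -99)
w*b(0) = -99*(-1/5) = 99/5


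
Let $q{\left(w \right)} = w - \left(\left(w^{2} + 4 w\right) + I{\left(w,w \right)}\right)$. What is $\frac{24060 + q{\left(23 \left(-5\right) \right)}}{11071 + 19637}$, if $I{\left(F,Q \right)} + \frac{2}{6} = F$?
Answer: $\frac{16943}{46062} \approx 0.36783$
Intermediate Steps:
$I{\left(F,Q \right)} = - \frac{1}{3} + F$
$q{\left(w \right)} = \frac{1}{3} - w^{2} - 4 w$ ($q{\left(w \right)} = w - \left(\left(w^{2} + 4 w\right) + \left(- \frac{1}{3} + w\right)\right) = w - \left(- \frac{1}{3} + w^{2} + 5 w\right) = \frac{1}{3} - w^{2} - 4 w$)
$\frac{24060 + q{\left(23 \left(-5\right) \right)}}{11071 + 19637} = \frac{24060 - \left(- \frac{1}{3} + \left(23 \left(-5\right)\right)^{2} + 4 \cdot 23 \left(-5\right)\right)}{11071 + 19637} = \frac{24060 - \frac{38294}{3}}{30708} = \left(24060 + \left(\frac{1}{3} - 13225 + 460\right)\right) \frac{1}{30708} = \left(24060 - \frac{38294}{3}\right) \frac{1}{30708} = \frac{33886}{3} \cdot \frac{1}{30708} = \frac{16943}{46062}$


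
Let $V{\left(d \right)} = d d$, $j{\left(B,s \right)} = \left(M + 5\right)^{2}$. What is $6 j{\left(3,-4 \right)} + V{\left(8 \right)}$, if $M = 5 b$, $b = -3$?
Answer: $664$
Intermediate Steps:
$M = -15$ ($M = 5 \left(-3\right) = -15$)
$j{\left(B,s \right)} = 100$ ($j{\left(B,s \right)} = \left(-15 + 5\right)^{2} = \left(-10\right)^{2} = 100$)
$V{\left(d \right)} = d^{2}$
$6 j{\left(3,-4 \right)} + V{\left(8 \right)} = 6 \cdot 100 + 8^{2} = 600 + 64 = 664$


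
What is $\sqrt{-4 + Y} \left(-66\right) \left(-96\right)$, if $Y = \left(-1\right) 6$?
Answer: $6336 i \sqrt{10} \approx 20036.0 i$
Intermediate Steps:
$Y = -6$
$\sqrt{-4 + Y} \left(-66\right) \left(-96\right) = \sqrt{-4 - 6} \left(-66\right) \left(-96\right) = \sqrt{-10} \left(-66\right) \left(-96\right) = i \sqrt{10} \left(-66\right) \left(-96\right) = - 66 i \sqrt{10} \left(-96\right) = 6336 i \sqrt{10}$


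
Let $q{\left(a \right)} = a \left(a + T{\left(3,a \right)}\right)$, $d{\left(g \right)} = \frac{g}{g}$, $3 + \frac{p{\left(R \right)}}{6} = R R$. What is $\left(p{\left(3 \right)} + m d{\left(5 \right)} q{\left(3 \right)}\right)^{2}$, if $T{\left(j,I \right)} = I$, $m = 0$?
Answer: $1296$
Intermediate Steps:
$p{\left(R \right)} = -18 + 6 R^{2}$ ($p{\left(R \right)} = -18 + 6 R R = -18 + 6 R^{2}$)
$d{\left(g \right)} = 1$
$q{\left(a \right)} = 2 a^{2}$ ($q{\left(a \right)} = a \left(a + a\right) = a 2 a = 2 a^{2}$)
$\left(p{\left(3 \right)} + m d{\left(5 \right)} q{\left(3 \right)}\right)^{2} = \left(\left(-18 + 6 \cdot 3^{2}\right) + 0 \cdot 1 \cdot 2 \cdot 3^{2}\right)^{2} = \left(\left(-18 + 6 \cdot 9\right) + 0 \cdot 2 \cdot 9\right)^{2} = \left(\left(-18 + 54\right) + 0 \cdot 18\right)^{2} = \left(36 + 0\right)^{2} = 36^{2} = 1296$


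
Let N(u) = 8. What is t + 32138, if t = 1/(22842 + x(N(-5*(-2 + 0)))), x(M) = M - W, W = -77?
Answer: 736827927/22927 ≈ 32138.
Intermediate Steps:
x(M) = 77 + M (x(M) = M - 1*(-77) = M + 77 = 77 + M)
t = 1/22927 (t = 1/(22842 + (77 + 8)) = 1/(22842 + 85) = 1/22927 ≈ 4.3617e-5)
t + 32138 = 1/22927 + 32138 = 736827927/22927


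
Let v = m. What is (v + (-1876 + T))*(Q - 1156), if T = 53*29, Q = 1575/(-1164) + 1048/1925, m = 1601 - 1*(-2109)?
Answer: -2912612771771/746900 ≈ -3.8996e+6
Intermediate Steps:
m = 3710 (m = 1601 + 2109 = 3710)
Q = -604001/746900 (Q = 1575*(-1/1164) + 1048*(1/1925) = -525/388 + 1048/1925 = -604001/746900 ≈ -0.80868)
v = 3710
T = 1537
(v + (-1876 + T))*(Q - 1156) = (3710 + (-1876 + 1537))*(-604001/746900 - 1156) = (3710 - 339)*(-864020401/746900) = 3371*(-864020401/746900) = -2912612771771/746900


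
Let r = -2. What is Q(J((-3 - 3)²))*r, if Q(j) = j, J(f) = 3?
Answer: -6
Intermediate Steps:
Q(J((-3 - 3)²))*r = 3*(-2) = -6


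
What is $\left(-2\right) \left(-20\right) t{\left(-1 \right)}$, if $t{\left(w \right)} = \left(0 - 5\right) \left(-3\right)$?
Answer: $600$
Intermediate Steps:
$t{\left(w \right)} = 15$ ($t{\left(w \right)} = \left(-5\right) \left(-3\right) = 15$)
$\left(-2\right) \left(-20\right) t{\left(-1 \right)} = \left(-2\right) \left(-20\right) 15 = 40 \cdot 15 = 600$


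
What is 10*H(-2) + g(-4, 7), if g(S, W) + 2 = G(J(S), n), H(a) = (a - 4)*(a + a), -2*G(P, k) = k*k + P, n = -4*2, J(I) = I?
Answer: 208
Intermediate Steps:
n = -8
G(P, k) = -P/2 - k²/2 (G(P, k) = -(k*k + P)/2 = -(k² + P)/2 = -(P + k²)/2 = -P/2 - k²/2)
H(a) = 2*a*(-4 + a) (H(a) = (-4 + a)*(2*a) = 2*a*(-4 + a))
g(S, W) = -34 - S/2 (g(S, W) = -2 + (-S/2 - ½*(-8)²) = -2 + (-S/2 - ½*64) = -2 + (-S/2 - 32) = -2 + (-32 - S/2) = -34 - S/2)
10*H(-2) + g(-4, 7) = 10*(2*(-2)*(-4 - 2)) + (-34 - ½*(-4)) = 10*(2*(-2)*(-6)) + (-34 + 2) = 10*24 - 32 = 240 - 32 = 208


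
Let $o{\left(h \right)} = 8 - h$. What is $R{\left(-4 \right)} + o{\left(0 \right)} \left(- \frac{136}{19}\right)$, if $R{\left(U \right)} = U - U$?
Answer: $- \frac{1088}{19} \approx -57.263$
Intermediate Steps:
$R{\left(U \right)} = 0$
$R{\left(-4 \right)} + o{\left(0 \right)} \left(- \frac{136}{19}\right) = 0 + \left(8 - 0\right) \left(- \frac{136}{19}\right) = 0 + \left(8 + 0\right) \left(\left(-136\right) \frac{1}{19}\right) = 0 + 8 \left(- \frac{136}{19}\right) = 0 - \frac{1088}{19} = - \frac{1088}{19}$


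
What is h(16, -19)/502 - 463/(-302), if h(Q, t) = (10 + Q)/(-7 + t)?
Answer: 58031/37901 ≈ 1.5311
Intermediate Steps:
h(Q, t) = (10 + Q)/(-7 + t)
h(16, -19)/502 - 463/(-302) = ((10 + 16)/(-7 - 19))/502 - 463/(-302) = (26/(-26))*(1/502) - 463*(-1/302) = -1/26*26*(1/502) + 463/302 = -1*1/502 + 463/302 = -1/502 + 463/302 = 58031/37901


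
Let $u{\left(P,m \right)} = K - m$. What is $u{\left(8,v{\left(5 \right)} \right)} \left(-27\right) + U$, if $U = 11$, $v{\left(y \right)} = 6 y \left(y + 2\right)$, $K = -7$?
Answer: $5870$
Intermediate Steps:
$v{\left(y \right)} = 6 y \left(2 + y\right)$
$u{\left(P,m \right)} = -7 - m$
$u{\left(8,v{\left(5 \right)} \right)} \left(-27\right) + U = \left(-7 - 6 \cdot 5 \left(2 + 5\right)\right) \left(-27\right) + 11 = \left(-7 - 6 \cdot 5 \cdot 7\right) \left(-27\right) + 11 = \left(-7 - 210\right) \left(-27\right) + 11 = \left(-217\right) \left(-27\right) + 11 = 5859 + 11 = 5870$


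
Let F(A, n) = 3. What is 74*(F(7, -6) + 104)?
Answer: 7918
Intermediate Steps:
74*(F(7, -6) + 104) = 74*(3 + 104) = 74*107 = 7918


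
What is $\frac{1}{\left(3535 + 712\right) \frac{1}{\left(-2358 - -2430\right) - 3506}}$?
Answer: $- \frac{3434}{4247} \approx -0.80857$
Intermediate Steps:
$\frac{1}{\left(3535 + 712\right) \frac{1}{\left(-2358 - -2430\right) - 3506}} = \frac{1}{4247 \frac{1}{\left(-2358 + 2430\right) - 3506}} = \frac{1}{4247 \frac{1}{72 - 3506}} = \frac{1}{4247 \frac{1}{-3434}} = \frac{1}{4247 \left(- \frac{1}{3434}\right)} = \frac{1}{- \frac{4247}{3434}} = - \frac{3434}{4247}$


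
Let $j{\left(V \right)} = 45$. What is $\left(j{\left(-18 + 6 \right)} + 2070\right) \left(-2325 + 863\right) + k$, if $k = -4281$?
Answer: $-3096411$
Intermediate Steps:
$\left(j{\left(-18 + 6 \right)} + 2070\right) \left(-2325 + 863\right) + k = \left(45 + 2070\right) \left(-2325 + 863\right) - 4281 = 2115 \left(-1462\right) - 4281 = -3092130 - 4281 = -3096411$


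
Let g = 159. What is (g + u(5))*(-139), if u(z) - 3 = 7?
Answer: -23491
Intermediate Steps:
u(z) = 10 (u(z) = 3 + 7 = 10)
(g + u(5))*(-139) = (159 + 10)*(-139) = 169*(-139) = -23491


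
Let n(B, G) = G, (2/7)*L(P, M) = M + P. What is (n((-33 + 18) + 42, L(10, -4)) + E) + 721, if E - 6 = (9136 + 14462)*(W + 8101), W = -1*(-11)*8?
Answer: 193244770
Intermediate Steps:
L(P, M) = 7*M/2 + 7*P/2 (L(P, M) = 7*(M + P)/2 = 7*M/2 + 7*P/2)
W = 88 (W = 11*8 = 88)
E = 193244028 (E = 6 + (9136 + 14462)*(88 + 8101) = 6 + 23598*8189 = 6 + 193244022 = 193244028)
(n((-33 + 18) + 42, L(10, -4)) + E) + 721 = (((7/2)*(-4) + (7/2)*10) + 193244028) + 721 = ((-14 + 35) + 193244028) + 721 = (21 + 193244028) + 721 = 193244049 + 721 = 193244770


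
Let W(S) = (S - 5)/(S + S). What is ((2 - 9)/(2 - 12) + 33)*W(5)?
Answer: 0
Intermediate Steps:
W(S) = (-5 + S)/(2*S) (W(S) = (-5 + S)/((2*S)) = (-5 + S)*(1/(2*S)) = (-5 + S)/(2*S))
((2 - 9)/(2 - 12) + 33)*W(5) = ((2 - 9)/(2 - 12) + 33)*((1/2)*(-5 + 5)/5) = (-7/(-10) + 33)*((1/2)*(1/5)*0) = (-7*(-1/10) + 33)*0 = (7/10 + 33)*0 = (337/10)*0 = 0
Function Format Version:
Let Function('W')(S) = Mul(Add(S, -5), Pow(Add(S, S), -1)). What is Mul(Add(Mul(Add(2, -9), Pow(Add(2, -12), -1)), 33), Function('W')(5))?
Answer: 0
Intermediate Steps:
Function('W')(S) = Mul(Rational(1, 2), Pow(S, -1), Add(-5, S)) (Function('W')(S) = Mul(Add(-5, S), Pow(Mul(2, S), -1)) = Mul(Add(-5, S), Mul(Rational(1, 2), Pow(S, -1))) = Mul(Rational(1, 2), Pow(S, -1), Add(-5, S)))
Mul(Add(Mul(Add(2, -9), Pow(Add(2, -12), -1)), 33), Function('W')(5)) = Mul(Add(Mul(Add(2, -9), Pow(Add(2, -12), -1)), 33), Mul(Rational(1, 2), Pow(5, -1), Add(-5, 5))) = Mul(Add(Mul(-7, Pow(-10, -1)), 33), Mul(Rational(1, 2), Rational(1, 5), 0)) = Mul(Add(Mul(-7, Rational(-1, 10)), 33), 0) = Mul(Add(Rational(7, 10), 33), 0) = Mul(Rational(337, 10), 0) = 0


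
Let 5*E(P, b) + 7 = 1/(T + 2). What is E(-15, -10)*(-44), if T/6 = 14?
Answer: 13222/215 ≈ 61.498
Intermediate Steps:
T = 84 (T = 6*14 = 84)
E(P, b) = -601/430 (E(P, b) = -7/5 + 1/(5*(84 + 2)) = -7/5 + (1/5)/86 = -7/5 + (1/5)*(1/86) = -7/5 + 1/430 = -601/430)
E(-15, -10)*(-44) = -601/430*(-44) = 13222/215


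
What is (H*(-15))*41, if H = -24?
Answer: 14760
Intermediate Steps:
(H*(-15))*41 = -24*(-15)*41 = 360*41 = 14760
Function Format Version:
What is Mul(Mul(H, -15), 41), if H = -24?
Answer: 14760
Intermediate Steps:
Mul(Mul(H, -15), 41) = Mul(Mul(-24, -15), 41) = Mul(360, 41) = 14760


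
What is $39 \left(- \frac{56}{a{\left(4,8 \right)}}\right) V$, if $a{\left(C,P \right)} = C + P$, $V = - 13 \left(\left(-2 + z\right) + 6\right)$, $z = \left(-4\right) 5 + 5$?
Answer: $-26026$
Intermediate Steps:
$z = -15$ ($z = -20 + 5 = -15$)
$V = 143$ ($V = - 13 \left(\left(-2 - 15\right) + 6\right) = - 13 \left(-17 + 6\right) = \left(-13\right) \left(-11\right) = 143$)
$39 \left(- \frac{56}{a{\left(4,8 \right)}}\right) V = 39 \left(- \frac{56}{4 + 8}\right) 143 = 39 \left(- \frac{56}{12}\right) 143 = 39 \left(\left(-56\right) \frac{1}{12}\right) 143 = 39 \left(- \frac{14}{3}\right) 143 = \left(-182\right) 143 = -26026$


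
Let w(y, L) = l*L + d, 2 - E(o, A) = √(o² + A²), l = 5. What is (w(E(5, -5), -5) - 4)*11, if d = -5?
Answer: -374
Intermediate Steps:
E(o, A) = 2 - √(A² + o²) (E(o, A) = 2 - √(o² + A²) = 2 - √(A² + o²))
w(y, L) = -5 + 5*L (w(y, L) = 5*L - 5 = -5 + 5*L)
(w(E(5, -5), -5) - 4)*11 = ((-5 + 5*(-5)) - 4)*11 = ((-5 - 25) - 4)*11 = (-30 - 4)*11 = -34*11 = -374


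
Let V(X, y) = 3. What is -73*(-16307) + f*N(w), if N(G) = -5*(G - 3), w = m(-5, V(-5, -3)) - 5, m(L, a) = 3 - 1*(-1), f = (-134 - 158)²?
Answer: 2895691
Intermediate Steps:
f = 85264 (f = (-292)² = 85264)
m(L, a) = 4 (m(L, a) = 3 + 1 = 4)
w = -1 (w = 4 - 5 = -1)
N(G) = 15 - 5*G (N(G) = -5*(-3 + G) = 15 - 5*G)
-73*(-16307) + f*N(w) = -73*(-16307) + 85264*(15 - 5*(-1)) = 1190411 + 85264*(15 + 5) = 1190411 + 85264*20 = 1190411 + 1705280 = 2895691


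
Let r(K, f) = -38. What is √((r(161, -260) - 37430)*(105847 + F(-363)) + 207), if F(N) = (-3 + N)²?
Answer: I*√8984938597 ≈ 94789.0*I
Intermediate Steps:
√((r(161, -260) - 37430)*(105847 + F(-363)) + 207) = √((-38 - 37430)*(105847 + (-3 - 363)²) + 207) = √(-37468*(105847 + (-366)²) + 207) = √(-37468*(105847 + 133956) + 207) = √(-37468*239803 + 207) = √(-8984938804 + 207) = √(-8984938597) = I*√8984938597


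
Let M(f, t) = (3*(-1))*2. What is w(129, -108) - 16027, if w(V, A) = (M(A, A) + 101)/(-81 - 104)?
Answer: -593018/37 ≈ -16028.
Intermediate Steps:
M(f, t) = -6 (M(f, t) = -3*2 = -6)
w(V, A) = -19/37 (w(V, A) = (-6 + 101)/(-81 - 104) = 95/(-185) = 95*(-1/185) = -19/37)
w(129, -108) - 16027 = -19/37 - 16027 = -593018/37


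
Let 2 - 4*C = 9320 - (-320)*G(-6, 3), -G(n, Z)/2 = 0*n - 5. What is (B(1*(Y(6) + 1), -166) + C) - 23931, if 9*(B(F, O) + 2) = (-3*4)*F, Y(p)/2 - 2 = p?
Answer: -162511/6 ≈ -27085.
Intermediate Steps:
Y(p) = 4 + 2*p
G(n, Z) = 10 (G(n, Z) = -2*(0*n - 5) = -2*(0 - 5) = -2*(-5) = 10)
B(F, O) = -2 - 4*F/3 (B(F, O) = -2 + ((-3*4)*F)/9 = -2 + (-12*F)/9 = -2 - 4*F/3)
C = -6259/2 (C = ½ - (9320 - (-320)*10)/4 = ½ - (9320 - 1*(-3200))/4 = ½ - (9320 + 3200)/4 = ½ - ¼*12520 = ½ - 3130 = -6259/2 ≈ -3129.5)
(B(1*(Y(6) + 1), -166) + C) - 23931 = ((-2 - 4*((4 + 2*6) + 1)/3) - 6259/2) - 23931 = ((-2 - 4*((4 + 12) + 1)/3) - 6259/2) - 23931 = ((-2 - 4*(16 + 1)/3) - 6259/2) - 23931 = ((-2 - 4*17/3) - 6259/2) - 23931 = ((-2 - 4/3*17) - 6259/2) - 23931 = ((-2 - 68/3) - 6259/2) - 23931 = (-74/3 - 6259/2) - 23931 = -18925/6 - 23931 = -162511/6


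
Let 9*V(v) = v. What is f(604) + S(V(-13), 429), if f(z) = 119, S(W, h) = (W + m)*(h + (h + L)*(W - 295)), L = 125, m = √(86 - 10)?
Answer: 19174382/81 - 2948422*√19/9 ≈ -1.1913e+6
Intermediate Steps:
m = 2*√19 (m = √76 = 2*√19 ≈ 8.7178)
V(v) = v/9
S(W, h) = (W + 2*√19)*(h + (-295 + W)*(125 + h)) (S(W, h) = (W + 2*√19)*(h + (h + 125)*(W - 295)) = (W + 2*√19)*(h + (125 + h)*(-295 + W)) = (W + 2*√19)*(h + (-295 + W)*(125 + h)))
f(604) + S(V(-13), 429) = 119 + (-73750*√19 - 36875*(-13)/9 + 125*((⅑)*(-13))² + 429*((⅑)*(-13))² - 588*429*√19 - 294*(⅑)*(-13)*429 + 250*((⅑)*(-13))*√19 + 2*((⅑)*(-13))*429*√19) = 119 + (-73750*√19 - 36875*(-13/9) + 125*(-13/9)² + 429*(-13/9)² - 252252*√19 - 294*(-13/9)*429 + 250*(-13/9)*√19 + 2*(-13/9)*429*√19) = 119 + (-73750*√19 + 479375/9 + 125*(169/81) + 429*(169/81) - 252252*√19 + 182182 - 3250*√19/9 - 3718*√19/3) = 119 + (-73750*√19 + 479375/9 + 21125/81 + 24167/27 - 252252*√19 + 182182 - 3250*√19/9 - 3718*√19/3) = 119 + (19164743/81 - 2948422*√19/9) = 19174382/81 - 2948422*√19/9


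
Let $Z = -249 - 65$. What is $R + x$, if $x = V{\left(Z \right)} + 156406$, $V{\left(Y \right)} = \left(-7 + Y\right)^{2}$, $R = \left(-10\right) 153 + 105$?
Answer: $258022$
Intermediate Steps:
$Z = -314$
$R = -1425$ ($R = -1530 + 105 = -1425$)
$x = 259447$ ($x = \left(-7 - 314\right)^{2} + 156406 = \left(-321\right)^{2} + 156406 = 103041 + 156406 = 259447$)
$R + x = -1425 + 259447 = 258022$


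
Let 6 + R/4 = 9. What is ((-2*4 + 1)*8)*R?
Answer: -672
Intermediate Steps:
R = 12 (R = -24 + 4*9 = -24 + 36 = 12)
((-2*4 + 1)*8)*R = ((-2*4 + 1)*8)*12 = ((-8 + 1)*8)*12 = -7*8*12 = -56*12 = -672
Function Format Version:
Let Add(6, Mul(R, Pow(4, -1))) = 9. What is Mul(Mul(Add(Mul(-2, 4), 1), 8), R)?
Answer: -672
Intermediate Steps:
R = 12 (R = Add(-24, Mul(4, 9)) = Add(-24, 36) = 12)
Mul(Mul(Add(Mul(-2, 4), 1), 8), R) = Mul(Mul(Add(Mul(-2, 4), 1), 8), 12) = Mul(Mul(Add(-8, 1), 8), 12) = Mul(Mul(-7, 8), 12) = Mul(-56, 12) = -672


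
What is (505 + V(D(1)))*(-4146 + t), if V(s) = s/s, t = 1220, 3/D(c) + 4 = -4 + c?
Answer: -1480556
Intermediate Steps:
D(c) = 3/(-8 + c) (D(c) = 3/(-4 + (-4 + c)) = 3/(-8 + c))
V(s) = 1
(505 + V(D(1)))*(-4146 + t) = (505 + 1)*(-4146 + 1220) = 506*(-2926) = -1480556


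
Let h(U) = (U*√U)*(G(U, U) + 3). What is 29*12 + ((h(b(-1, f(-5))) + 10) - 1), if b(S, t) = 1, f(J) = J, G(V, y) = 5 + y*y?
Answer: 366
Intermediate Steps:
G(V, y) = 5 + y²
h(U) = U^(3/2)*(8 + U²) (h(U) = (U*√U)*((5 + U²) + 3) = U^(3/2)*(8 + U²))
29*12 + ((h(b(-1, f(-5))) + 10) - 1) = 29*12 + ((1^(3/2)*(8 + 1²) + 10) - 1) = 348 + ((1*(8 + 1) + 10) - 1) = 348 + ((1*9 + 10) - 1) = 348 + ((9 + 10) - 1) = 348 + (19 - 1) = 348 + 18 = 366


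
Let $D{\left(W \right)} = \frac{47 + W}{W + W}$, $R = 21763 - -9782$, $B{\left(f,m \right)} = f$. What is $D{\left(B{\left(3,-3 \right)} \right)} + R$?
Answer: $\frac{94660}{3} \approx 31553.0$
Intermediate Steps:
$R = 31545$ ($R = 21763 + 9782 = 31545$)
$D{\left(W \right)} = \frac{47 + W}{2 W}$
$D{\left(B{\left(3,-3 \right)} \right)} + R = \frac{47 + 3}{2 \cdot 3} + 31545 = \frac{1}{2} \cdot \frac{1}{3} \cdot 50 + 31545 = \frac{25}{3} + 31545 = \frac{94660}{3}$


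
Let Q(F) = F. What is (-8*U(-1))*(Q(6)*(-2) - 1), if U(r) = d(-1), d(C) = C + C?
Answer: -208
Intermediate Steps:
d(C) = 2*C
U(r) = -2 (U(r) = 2*(-1) = -2)
(-8*U(-1))*(Q(6)*(-2) - 1) = (-8*(-2))*(6*(-2) - 1) = 16*(-12 - 1) = 16*(-13) = -208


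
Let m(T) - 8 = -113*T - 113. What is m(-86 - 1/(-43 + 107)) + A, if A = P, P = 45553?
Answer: 3530737/64 ≈ 55168.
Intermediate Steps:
A = 45553
m(T) = -105 - 113*T (m(T) = 8 + (-113*T - 113) = 8 + (-113 - 113*T) = -105 - 113*T)
m(-86 - 1/(-43 + 107)) + A = (-105 - 113*(-86 - 1/(-43 + 107))) + 45553 = (-105 - 113*(-86 - 1/64)) + 45553 = (-105 - 113*(-5505/64)) + 45553 = (-105 + 622065/64) + 45553 = 615345/64 + 45553 = 3530737/64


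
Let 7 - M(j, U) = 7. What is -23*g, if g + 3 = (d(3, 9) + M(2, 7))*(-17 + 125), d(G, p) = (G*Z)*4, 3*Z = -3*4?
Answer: 119301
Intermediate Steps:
M(j, U) = 0 (M(j, U) = 7 - 1*7 = 7 - 7 = 0)
Z = -4 (Z = (-3*4)/3 = (⅓)*(-12) = -4)
d(G, p) = -16*G (d(G, p) = (G*(-4))*4 = -4*G*4 = -16*G)
g = -5187 (g = -3 + (-16*3 + 0)*(-17 + 125) = -3 + (-48 + 0)*108 = -3 - 48*108 = -3 - 5184 = -5187)
-23*g = -23*(-5187) = 119301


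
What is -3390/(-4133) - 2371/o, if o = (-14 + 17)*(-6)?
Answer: 9860363/74394 ≈ 132.54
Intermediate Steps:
o = -18 (o = 3*(-6) = -18)
-3390/(-4133) - 2371/o = -3390/(-4133) - 2371/(-18) = -3390*(-1/4133) - 2371*(-1/18) = 3390/4133 + 2371/18 = 9860363/74394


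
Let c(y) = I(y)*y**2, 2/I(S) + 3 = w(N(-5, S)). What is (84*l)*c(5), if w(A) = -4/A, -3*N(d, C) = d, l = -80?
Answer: 560000/9 ≈ 62222.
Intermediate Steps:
N(d, C) = -d/3
I(S) = -10/27 (I(S) = 2/(-3 - 4/((-1/3*(-5)))) = 2/(-3 - 4/5/3) = 2/(-3 - 4*3/5) = 2/(-3 - 12/5) = 2/(-27/5) = 2*(-5/27) = -10/27)
c(y) = -10*y**2/27
(84*l)*c(5) = (84*(-80))*(-10/27*5**2) = -(-22400)*25/9 = -6720*(-250/27) = 560000/9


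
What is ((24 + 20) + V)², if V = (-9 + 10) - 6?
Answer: 1521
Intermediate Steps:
V = -5 (V = 1 - 6 = -5)
((24 + 20) + V)² = ((24 + 20) - 5)² = (44 - 5)² = 39² = 1521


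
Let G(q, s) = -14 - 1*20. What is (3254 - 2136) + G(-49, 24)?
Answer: 1084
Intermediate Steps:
G(q, s) = -34 (G(q, s) = -14 - 20 = -34)
(3254 - 2136) + G(-49, 24) = (3254 - 2136) - 34 = 1118 - 34 = 1084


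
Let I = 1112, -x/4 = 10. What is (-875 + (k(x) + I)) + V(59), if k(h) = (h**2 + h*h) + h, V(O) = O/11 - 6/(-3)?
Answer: 37448/11 ≈ 3404.4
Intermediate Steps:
x = -40 (x = -4*10 = -40)
V(O) = 2 + O/11 (V(O) = O*(1/11) - 6*(-1/3) = O/11 + 2 = 2 + O/11)
k(h) = h + 2*h**2 (k(h) = (h**2 + h**2) + h = 2*h**2 + h = h + 2*h**2)
(-875 + (k(x) + I)) + V(59) = (-875 + (-40*(1 + 2*(-40)) + 1112)) + (2 + (1/11)*59) = (-875 + (-40*(1 - 80) + 1112)) + (2 + 59/11) = (-875 + (-40*(-79) + 1112)) + 81/11 = (-875 + (3160 + 1112)) + 81/11 = (-875 + 4272) + 81/11 = 3397 + 81/11 = 37448/11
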